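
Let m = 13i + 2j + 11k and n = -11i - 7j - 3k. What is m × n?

i: 2·(-3) - 11·(-7) = -6 - (-77) = 71
j: 11·(-11) - 13·(-3) = -121 - (-39) = -82
k: 13·(-7) - 2·(-11) = -91 - (-22) = -69
m × n = (71, -82, -69)

(71, -82, -69)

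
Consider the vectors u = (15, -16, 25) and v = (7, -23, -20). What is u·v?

u · v = 15·7 + (-16)·(-23) + 25·(-20) = 105 + 368 - 500 = -27

-27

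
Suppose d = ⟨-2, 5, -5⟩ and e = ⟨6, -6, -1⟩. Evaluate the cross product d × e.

i: 5·(-1) - (-5)·(-6) = -5 - 30 = -35
j: (-5)·6 - (-2)·(-1) = -30 - 2 = -32
k: (-2)·(-6) - 5·6 = 12 - 30 = -18
d × e = (-35, -32, -18)

(-35, -32, -18)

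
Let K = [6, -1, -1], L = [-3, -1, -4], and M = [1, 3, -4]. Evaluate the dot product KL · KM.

KL = L − K = (-9, 0, -3)
KM = M − K = (-5, 4, -3)
KL · KM = (-9)·(-5) + 0·4 + (-3)·(-3) = 45 + 0 + 9 = 54

54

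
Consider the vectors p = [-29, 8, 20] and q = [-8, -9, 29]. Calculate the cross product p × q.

(412, 681, 325)

i: 8·29 - 20·(-9) = 232 - (-180) = 412
j: 20·(-8) - (-29)·29 = -160 - (-841) = 681
k: (-29)·(-9) - 8·(-8) = 261 - (-64) = 325
p × q = (412, 681, 325)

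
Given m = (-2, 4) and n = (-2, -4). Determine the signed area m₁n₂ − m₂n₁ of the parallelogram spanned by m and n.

(-2)·(-4) - 4·(-2) = 8 - (-8) = 16

16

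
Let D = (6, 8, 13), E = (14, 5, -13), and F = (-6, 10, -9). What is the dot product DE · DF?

DE = E − D = (8, -3, -26)
DF = F − D = (-12, 2, -22)
DE · DF = 8·(-12) + (-3)·2 + (-26)·(-22) = -96 - 6 + 572 = 470

470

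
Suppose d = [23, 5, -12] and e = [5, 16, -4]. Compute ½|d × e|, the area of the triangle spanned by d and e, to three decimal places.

192.521

i: 5·(-4) - (-12)·16 = -20 - (-192) = 172
j: (-12)·5 - 23·(-4) = -60 - (-92) = 32
k: 23·16 - 5·5 = 368 - 25 = 343
d × e = (172, 32, 343)
|d × e| = √(172² + 32² + 343²) = √148257 ≈ 385.0416
area = ½ · 385.0416 ≈ 192.521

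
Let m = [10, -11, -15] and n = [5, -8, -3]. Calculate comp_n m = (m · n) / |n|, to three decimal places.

18.486

m · n = 10·5 + (-11)·(-8) + (-15)·(-3) = 50 + 88 + 45 = 183
|n| = √(25 + 64 + 9) = √98 ≈ 9.8995
comp_n m = 183 / √98 ≈ 18.486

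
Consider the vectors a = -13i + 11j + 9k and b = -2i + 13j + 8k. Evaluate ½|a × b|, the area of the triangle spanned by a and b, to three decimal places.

86.380

i: 11·8 - 9·13 = 88 - 117 = -29
j: 9·(-2) - (-13)·8 = -18 - (-104) = 86
k: (-13)·13 - 11·(-2) = -169 - (-22) = -147
a × b = (-29, 86, -147)
|a × b| = √((-29)² + 86² + (-147)²) = √29846 ≈ 172.7599
area = ½ · 172.7599 ≈ 86.380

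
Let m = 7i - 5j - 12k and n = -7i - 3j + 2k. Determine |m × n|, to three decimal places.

100.757

i: (-5)·2 - (-12)·(-3) = -10 - 36 = -46
j: (-12)·(-7) - 7·2 = 84 - 14 = 70
k: 7·(-3) - (-5)·(-7) = -21 - 35 = -56
m × n = (-46, 70, -56)
|m × n| = √((-46)² + 70² + (-56)²) = √10152 ≈ 100.7571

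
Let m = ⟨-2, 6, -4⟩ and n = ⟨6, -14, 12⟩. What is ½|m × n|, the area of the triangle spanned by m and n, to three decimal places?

8.944

i: 6·12 - (-4)·(-14) = 72 - 56 = 16
j: (-4)·6 - (-2)·12 = -24 - (-24) = 0
k: (-2)·(-14) - 6·6 = 28 - 36 = -8
m × n = (16, 0, -8)
|m × n| = √(16² + 0² + (-8)²) = √320 ≈ 17.8885
area = ½ · 17.8885 ≈ 8.944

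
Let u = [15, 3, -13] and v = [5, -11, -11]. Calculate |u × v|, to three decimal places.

270.880

i: 3·(-11) - (-13)·(-11) = -33 - 143 = -176
j: (-13)·5 - 15·(-11) = -65 - (-165) = 100
k: 15·(-11) - 3·5 = -165 - 15 = -180
u × v = (-176, 100, -180)
|u × v| = √((-176)² + 100² + (-180)²) = √73376 ≈ 270.8800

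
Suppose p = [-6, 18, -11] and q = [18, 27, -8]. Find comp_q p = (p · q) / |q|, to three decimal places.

p · q = (-6)·18 + 18·27 + (-11)·(-8) = -108 + 486 + 88 = 466
|q| = √(324 + 729 + 64) = √1117 ≈ 33.4215
comp_q p = 466 / √1117 ≈ 13.943

13.943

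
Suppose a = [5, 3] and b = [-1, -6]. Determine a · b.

-23

a · b = 5·(-1) + 3·(-6) = -5 - 18 = -23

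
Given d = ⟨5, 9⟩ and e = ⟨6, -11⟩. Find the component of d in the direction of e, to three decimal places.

-5.507

d · e = 5·6 + 9·(-11) = 30 - 99 = -69
|e| = √(36 + 121) = √157 ≈ 12.5300
comp_e d = -69 / √157 ≈ -5.507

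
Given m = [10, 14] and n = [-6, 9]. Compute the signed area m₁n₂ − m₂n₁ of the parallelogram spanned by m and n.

10·9 - 14·(-6) = 90 - (-84) = 174

174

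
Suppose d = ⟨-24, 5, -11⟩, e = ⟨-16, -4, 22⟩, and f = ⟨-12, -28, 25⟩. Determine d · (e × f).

e × f:
i: (-4)·25 - 22·(-28) = -100 - (-616) = 516
j: 22·(-12) - (-16)·25 = -264 - (-400) = 136
k: (-16)·(-28) - (-4)·(-12) = 448 - 48 = 400
e × f = (516, 136, 400)
d · (e × f) = (-24)·516 + 5·136 + (-11)·400 = -12384 + 680 - 4400 = -16104

-16104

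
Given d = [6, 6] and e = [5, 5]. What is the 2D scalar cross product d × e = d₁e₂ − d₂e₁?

6·5 - 6·5 = 30 - 30 = 0

0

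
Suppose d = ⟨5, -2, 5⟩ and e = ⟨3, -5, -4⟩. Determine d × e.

i: (-2)·(-4) - 5·(-5) = 8 - (-25) = 33
j: 5·3 - 5·(-4) = 15 - (-20) = 35
k: 5·(-5) - (-2)·3 = -25 - (-6) = -19
d × e = (33, 35, -19)

(33, 35, -19)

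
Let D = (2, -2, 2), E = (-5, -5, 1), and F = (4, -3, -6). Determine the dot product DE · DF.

DE = E − D = (-7, -3, -1)
DF = F − D = (2, -1, -8)
DE · DF = (-7)·2 + (-3)·(-1) + (-1)·(-8) = -14 + 3 + 8 = -3

-3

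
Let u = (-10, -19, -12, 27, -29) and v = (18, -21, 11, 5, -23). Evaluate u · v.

u · v = (-10)·18 + (-19)·(-21) + (-12)·11 + 27·5 + (-29)·(-23) = -180 + 399 - 132 + 135 + 667 = 889

889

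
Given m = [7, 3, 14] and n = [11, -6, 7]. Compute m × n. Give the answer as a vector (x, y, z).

(105, 105, -75)

i: 3·7 - 14·(-6) = 21 - (-84) = 105
j: 14·11 - 7·7 = 154 - 49 = 105
k: 7·(-6) - 3·11 = -42 - 33 = -75
m × n = (105, 105, -75)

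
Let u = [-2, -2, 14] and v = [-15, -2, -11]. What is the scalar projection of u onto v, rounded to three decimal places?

-6.414

u · v = (-2)·(-15) + (-2)·(-2) + 14·(-11) = 30 + 4 - 154 = -120
|v| = √(225 + 4 + 121) = √350 ≈ 18.7083
comp_v u = -120 / √350 ≈ -6.414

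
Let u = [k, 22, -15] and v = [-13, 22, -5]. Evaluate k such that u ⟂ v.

43

u · v = k·(-13) + 22·22 + (-15)·(-5) = 559 - 13k
Set equal to 0: -13k = -559, so k = 43.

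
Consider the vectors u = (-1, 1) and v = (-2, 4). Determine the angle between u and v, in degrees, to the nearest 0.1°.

18.4

u · v = (-1)·(-2) + 1·4 = 2 + 4 = 6
|u|² = 1 + 1 = 2,  |u| = √2 ≈ 1.414214
|v|² = 4 + 16 = 20,  |v| = √20 ≈ 4.472136
cos θ = 6 / (1.414214 · 4.472136) ≈ 0.94868
θ = arccos(0.94868) ≈ 18.4°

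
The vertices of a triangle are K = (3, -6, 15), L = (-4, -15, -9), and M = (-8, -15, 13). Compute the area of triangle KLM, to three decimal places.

160.468

KL = (-7, -9, -24),  KM = (-11, -9, -2)
i: (-9)·(-2) - (-24)·(-9) = 18 - 216 = -198
j: (-24)·(-11) - (-7)·(-2) = 264 - 14 = 250
k: (-7)·(-9) - (-9)·(-11) = 63 - 99 = -36
KL × KM = (-198, 250, -36)
|KL × KM| = √103000 ≈ 320.9361
area = ½ · 320.9361 ≈ 160.468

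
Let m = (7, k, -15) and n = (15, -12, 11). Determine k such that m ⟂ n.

m · n = 7·15 + k·(-12) + (-15)·11 = -60 - 12k
Set equal to 0: -12k = 60, so k = -5.

-5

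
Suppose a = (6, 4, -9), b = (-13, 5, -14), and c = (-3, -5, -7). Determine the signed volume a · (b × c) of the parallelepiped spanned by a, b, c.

-1546

b × c:
i: 5·(-7) - (-14)·(-5) = -35 - 70 = -105
j: (-14)·(-3) - (-13)·(-7) = 42 - 91 = -49
k: (-13)·(-5) - 5·(-3) = 65 - (-15) = 80
b × c = (-105, -49, 80)
a · (b × c) = 6·(-105) + 4·(-49) + (-9)·80 = -630 - 196 - 720 = -1546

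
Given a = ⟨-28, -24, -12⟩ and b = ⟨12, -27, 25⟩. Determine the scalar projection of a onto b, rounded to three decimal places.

0.310

a · b = (-28)·12 + (-24)·(-27) + (-12)·25 = -336 + 648 - 300 = 12
|b| = √(144 + 729 + 625) = √1498 ≈ 38.7040
comp_b a = 12 / √1498 ≈ 0.310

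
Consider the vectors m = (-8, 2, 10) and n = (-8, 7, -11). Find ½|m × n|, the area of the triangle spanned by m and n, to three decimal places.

97.837

i: 2·(-11) - 10·7 = -22 - 70 = -92
j: 10·(-8) - (-8)·(-11) = -80 - 88 = -168
k: (-8)·7 - 2·(-8) = -56 - (-16) = -40
m × n = (-92, -168, -40)
|m × n| = √((-92)² + (-168)² + (-40)²) = √38288 ≈ 195.6732
area = ½ · 195.6732 ≈ 97.837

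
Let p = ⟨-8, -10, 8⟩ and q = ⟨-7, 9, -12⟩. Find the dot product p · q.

p · q = (-8)·(-7) + (-10)·9 + 8·(-12) = 56 - 90 - 96 = -130

-130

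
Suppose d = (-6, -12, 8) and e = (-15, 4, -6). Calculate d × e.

(40, -156, -204)

i: (-12)·(-6) - 8·4 = 72 - 32 = 40
j: 8·(-15) - (-6)·(-6) = -120 - 36 = -156
k: (-6)·4 - (-12)·(-15) = -24 - 180 = -204
d × e = (40, -156, -204)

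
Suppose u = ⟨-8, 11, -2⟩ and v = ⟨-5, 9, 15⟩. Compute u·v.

109

u · v = (-8)·(-5) + 11·9 + (-2)·15 = 40 + 99 - 30 = 109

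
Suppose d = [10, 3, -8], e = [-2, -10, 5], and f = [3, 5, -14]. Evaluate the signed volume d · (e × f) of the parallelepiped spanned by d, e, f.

e × f:
i: (-10)·(-14) - 5·5 = 140 - 25 = 115
j: 5·3 - (-2)·(-14) = 15 - 28 = -13
k: (-2)·5 - (-10)·3 = -10 - (-30) = 20
e × f = (115, -13, 20)
d · (e × f) = 10·115 + 3·(-13) + (-8)·20 = 1150 - 39 - 160 = 951

951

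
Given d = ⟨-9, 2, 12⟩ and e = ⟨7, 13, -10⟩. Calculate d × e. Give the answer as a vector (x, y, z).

i: 2·(-10) - 12·13 = -20 - 156 = -176
j: 12·7 - (-9)·(-10) = 84 - 90 = -6
k: (-9)·13 - 2·7 = -117 - 14 = -131
d × e = (-176, -6, -131)

(-176, -6, -131)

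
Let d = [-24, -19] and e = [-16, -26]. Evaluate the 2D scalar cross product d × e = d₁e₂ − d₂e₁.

320

(-24)·(-26) - (-19)·(-16) = 624 - 304 = 320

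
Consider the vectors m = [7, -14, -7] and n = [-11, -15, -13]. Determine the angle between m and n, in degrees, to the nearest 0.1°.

m · n = 7·(-11) + (-14)·(-15) + (-7)·(-13) = -77 + 210 + 91 = 224
|m|² = 49 + 196 + 49 = 294,  |m| = √294 ≈ 17.146428
|n|² = 121 + 225 + 169 = 515,  |n| = √515 ≈ 22.693611
cos θ = 224 / (17.146428 · 22.693611) ≈ 0.57567
θ = arccos(0.57567) ≈ 54.9°

54.9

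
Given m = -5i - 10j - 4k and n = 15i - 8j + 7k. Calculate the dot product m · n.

m · n = (-5)·15 + (-10)·(-8) + (-4)·7 = -75 + 80 - 28 = -23

-23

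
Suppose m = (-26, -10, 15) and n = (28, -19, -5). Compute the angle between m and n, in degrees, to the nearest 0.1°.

124.5

m · n = (-26)·28 + (-10)·(-19) + 15·(-5) = -728 + 190 - 75 = -613
|m|² = 676 + 100 + 225 = 1001,  |m| = √1001 ≈ 31.638584
|n|² = 784 + 361 + 25 = 1170,  |n| = √1170 ≈ 34.205263
cos θ = -613 / (31.638584 · 34.205263) ≈ -0.56644
θ = arccos(-0.56644) ≈ 124.5°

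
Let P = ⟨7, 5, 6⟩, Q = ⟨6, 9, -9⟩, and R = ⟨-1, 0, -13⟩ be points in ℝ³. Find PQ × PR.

PQ = (-1, 4, -15)
PR = (-8, -5, -19)
i: 4·(-19) - (-15)·(-5) = -76 - 75 = -151
j: (-15)·(-8) - (-1)·(-19) = 120 - 19 = 101
k: (-1)·(-5) - 4·(-8) = 5 - (-32) = 37
PQ × PR = (-151, 101, 37)

(-151, 101, 37)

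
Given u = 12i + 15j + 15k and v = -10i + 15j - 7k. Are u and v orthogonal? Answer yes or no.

u · v = 12·(-10) + 15·15 + 15·(-7) = -120 + 225 - 105 = 0
Zero, so the vectors are orthogonal.

yes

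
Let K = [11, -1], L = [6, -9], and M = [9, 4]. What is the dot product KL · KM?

-30

KL = L − K = (-5, -8)
KM = M − K = (-2, 5)
KL · KM = (-5)·(-2) + (-8)·5 = 10 - 40 = -30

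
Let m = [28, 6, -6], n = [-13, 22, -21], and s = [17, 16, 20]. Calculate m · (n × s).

n × s:
i: 22·20 - (-21)·16 = 440 - (-336) = 776
j: (-21)·17 - (-13)·20 = -357 - (-260) = -97
k: (-13)·16 - 22·17 = -208 - 374 = -582
n × s = (776, -97, -582)
m · (n × s) = 28·776 + 6·(-97) + (-6)·(-582) = 21728 - 582 + 3492 = 24638

24638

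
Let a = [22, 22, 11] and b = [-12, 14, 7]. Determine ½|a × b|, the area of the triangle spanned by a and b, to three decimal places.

319.758

i: 22·7 - 11·14 = 154 - 154 = 0
j: 11·(-12) - 22·7 = -132 - 154 = -286
k: 22·14 - 22·(-12) = 308 - (-264) = 572
a × b = (0, -286, 572)
|a × b| = √(0² + (-286)² + 572²) = √408980 ≈ 639.5154
area = ½ · 639.5154 ≈ 319.758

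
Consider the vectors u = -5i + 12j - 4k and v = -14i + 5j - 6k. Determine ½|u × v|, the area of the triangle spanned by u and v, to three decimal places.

i: 12·(-6) - (-4)·5 = -72 - (-20) = -52
j: (-4)·(-14) - (-5)·(-6) = 56 - 30 = 26
k: (-5)·5 - 12·(-14) = -25 - (-168) = 143
u × v = (-52, 26, 143)
|u × v| = √((-52)² + 26² + 143²) = √23829 ≈ 154.3664
area = ½ · 154.3664 ≈ 77.183

77.183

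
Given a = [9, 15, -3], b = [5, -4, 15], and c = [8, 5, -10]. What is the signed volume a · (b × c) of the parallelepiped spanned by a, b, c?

2064

b × c:
i: (-4)·(-10) - 15·5 = 40 - 75 = -35
j: 15·8 - 5·(-10) = 120 - (-50) = 170
k: 5·5 - (-4)·8 = 25 - (-32) = 57
b × c = (-35, 170, 57)
a · (b × c) = 9·(-35) + 15·170 + (-3)·57 = -315 + 2550 - 171 = 2064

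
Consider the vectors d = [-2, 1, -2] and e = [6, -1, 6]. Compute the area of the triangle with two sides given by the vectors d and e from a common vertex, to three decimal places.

2.828

i: 1·6 - (-2)·(-1) = 6 - 2 = 4
j: (-2)·6 - (-2)·6 = -12 - (-12) = 0
k: (-2)·(-1) - 1·6 = 2 - 6 = -4
d × e = (4, 0, -4)
|d × e| = √(4² + 0² + (-4)²) = √32 ≈ 5.6569
area = ½ · 5.6569 ≈ 2.828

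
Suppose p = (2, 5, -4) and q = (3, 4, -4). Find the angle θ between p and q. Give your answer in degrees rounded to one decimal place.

12.1

p · q = 2·3 + 5·4 + (-4)·(-4) = 6 + 20 + 16 = 42
|p|² = 4 + 25 + 16 = 45,  |p| = √45 ≈ 6.708204
|q|² = 9 + 16 + 16 = 41,  |q| = √41 ≈ 6.403124
cos θ = 42 / (6.708204 · 6.403124) ≈ 0.97780
θ = arccos(0.97780) ≈ 12.1°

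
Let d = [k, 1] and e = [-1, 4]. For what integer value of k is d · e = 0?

d · e = k·(-1) + 1·4 = 4 - 1k
Set equal to 0: -1k = -4, so k = 4.

4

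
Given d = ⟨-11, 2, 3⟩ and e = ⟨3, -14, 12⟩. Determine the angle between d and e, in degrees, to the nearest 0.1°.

96.6

d · e = (-11)·3 + 2·(-14) + 3·12 = -33 - 28 + 36 = -25
|d|² = 121 + 4 + 9 = 134,  |d| = √134 ≈ 11.575837
|e|² = 9 + 196 + 144 = 349,  |e| = √349 ≈ 18.681542
cos θ = -25 / (11.575837 · 18.681542) ≈ -0.11560
θ = arccos(-0.11560) ≈ 96.6°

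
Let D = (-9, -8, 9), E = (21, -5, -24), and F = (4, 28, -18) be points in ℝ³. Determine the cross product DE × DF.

(1107, 381, 1041)

DE = (30, 3, -33)
DF = (13, 36, -27)
i: 3·(-27) - (-33)·36 = -81 - (-1188) = 1107
j: (-33)·13 - 30·(-27) = -429 - (-810) = 381
k: 30·36 - 3·13 = 1080 - 39 = 1041
DE × DF = (1107, 381, 1041)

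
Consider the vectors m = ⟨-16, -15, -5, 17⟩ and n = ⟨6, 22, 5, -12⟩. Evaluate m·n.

m · n = (-16)·6 + (-15)·22 + (-5)·5 + 17·(-12) = -96 - 330 - 25 - 204 = -655

-655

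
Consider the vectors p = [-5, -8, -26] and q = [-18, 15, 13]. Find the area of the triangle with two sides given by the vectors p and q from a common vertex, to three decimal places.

321.654

i: (-8)·13 - (-26)·15 = -104 - (-390) = 286
j: (-26)·(-18) - (-5)·13 = 468 - (-65) = 533
k: (-5)·15 - (-8)·(-18) = -75 - 144 = -219
p × q = (286, 533, -219)
|p × q| = √(286² + 533² + (-219)²) = √413846 ≈ 643.3086
area = ½ · 643.3086 ≈ 321.654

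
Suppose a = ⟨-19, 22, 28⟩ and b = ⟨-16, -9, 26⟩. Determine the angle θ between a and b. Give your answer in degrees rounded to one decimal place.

49.5

a · b = (-19)·(-16) + 22·(-9) + 28·26 = 304 - 198 + 728 = 834
|a|² = 361 + 484 + 784 = 1629,  |a| = √1629 ≈ 40.360872
|b|² = 256 + 81 + 676 = 1013,  |b| = √1013 ≈ 31.827661
cos θ = 834 / (40.360872 · 31.827661) ≈ 0.64923
θ = arccos(0.64923) ≈ 49.5°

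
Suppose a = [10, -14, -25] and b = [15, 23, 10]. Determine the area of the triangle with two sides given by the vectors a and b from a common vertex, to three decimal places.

390.016

i: (-14)·10 - (-25)·23 = -140 - (-575) = 435
j: (-25)·15 - 10·10 = -375 - 100 = -475
k: 10·23 - (-14)·15 = 230 - (-210) = 440
a × b = (435, -475, 440)
|a × b| = √(435² + (-475)² + 440²) = √608450 ≈ 780.0321
area = ½ · 780.0321 ≈ 390.016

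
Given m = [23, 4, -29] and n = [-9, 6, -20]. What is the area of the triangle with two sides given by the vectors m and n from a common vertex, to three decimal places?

373.816

i: 4·(-20) - (-29)·6 = -80 - (-174) = 94
j: (-29)·(-9) - 23·(-20) = 261 - (-460) = 721
k: 23·6 - 4·(-9) = 138 - (-36) = 174
m × n = (94, 721, 174)
|m × n| = √(94² + 721² + 174²) = √558953 ≈ 747.6316
area = ½ · 747.6316 ≈ 373.816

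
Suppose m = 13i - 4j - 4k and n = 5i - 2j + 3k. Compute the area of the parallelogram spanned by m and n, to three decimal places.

62.586

i: (-4)·3 - (-4)·(-2) = -12 - 8 = -20
j: (-4)·5 - 13·3 = -20 - 39 = -59
k: 13·(-2) - (-4)·5 = -26 - (-20) = -6
m × n = (-20, -59, -6)
|m × n| = √((-20)² + (-59)² + (-6)²) = √3917 ≈ 62.5859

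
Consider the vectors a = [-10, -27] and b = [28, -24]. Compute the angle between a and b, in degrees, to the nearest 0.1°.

69.7

a · b = (-10)·28 + (-27)·(-24) = -280 + 648 = 368
|a|² = 100 + 729 = 829,  |a| = √829 ≈ 28.792360
|b|² = 784 + 576 = 1360,  |b| = √1360 ≈ 36.878178
cos θ = 368 / (28.792360 · 36.878178) ≈ 0.34658
θ = arccos(0.34658) ≈ 69.7°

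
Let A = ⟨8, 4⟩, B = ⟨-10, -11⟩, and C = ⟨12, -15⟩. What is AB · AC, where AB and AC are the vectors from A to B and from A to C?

213

AB = B − A = (-18, -15)
AC = C − A = (4, -19)
AB · AC = (-18)·4 + (-15)·(-19) = -72 + 285 = 213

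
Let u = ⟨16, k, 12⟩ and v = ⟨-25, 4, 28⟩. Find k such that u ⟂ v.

16

u · v = 16·(-25) + k·4 + 12·28 = -64 + 4k
Set equal to 0: 4k = 64, so k = 16.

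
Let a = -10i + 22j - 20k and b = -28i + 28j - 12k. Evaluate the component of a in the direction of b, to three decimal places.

a · b = (-10)·(-28) + 22·28 + (-20)·(-12) = 280 + 616 + 240 = 1136
|b| = √(784 + 784 + 144) = √1712 ≈ 41.3763
comp_b a = 1136 / √1712 ≈ 27.455

27.455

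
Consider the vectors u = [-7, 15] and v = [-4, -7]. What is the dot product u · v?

-77

u · v = (-7)·(-4) + 15·(-7) = 28 - 105 = -77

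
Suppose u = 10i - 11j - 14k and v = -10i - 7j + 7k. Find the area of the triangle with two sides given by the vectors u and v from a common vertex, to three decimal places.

i: (-11)·7 - (-14)·(-7) = -77 - 98 = -175
j: (-14)·(-10) - 10·7 = 140 - 70 = 70
k: 10·(-7) - (-11)·(-10) = -70 - 110 = -180
u × v = (-175, 70, -180)
|u × v| = √((-175)² + 70² + (-180)²) = √67925 ≈ 260.6243
area = ½ · 260.6243 ≈ 130.312

130.312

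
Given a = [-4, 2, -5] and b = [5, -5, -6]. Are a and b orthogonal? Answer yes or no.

yes

a · b = (-4)·5 + 2·(-5) + (-5)·(-6) = -20 - 10 + 30 = 0
Zero, so the vectors are orthogonal.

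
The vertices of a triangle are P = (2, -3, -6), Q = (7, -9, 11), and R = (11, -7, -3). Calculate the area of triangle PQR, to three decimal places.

75.333

PQ = (5, -6, 17),  PR = (9, -4, 3)
i: (-6)·3 - 17·(-4) = -18 - (-68) = 50
j: 17·9 - 5·3 = 153 - 15 = 138
k: 5·(-4) - (-6)·9 = -20 - (-54) = 34
PQ × PR = (50, 138, 34)
|PQ × PR| = √22700 ≈ 150.6652
area = ½ · 150.6652 ≈ 75.333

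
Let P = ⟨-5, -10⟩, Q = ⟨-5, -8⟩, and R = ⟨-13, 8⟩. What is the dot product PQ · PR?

36

PQ = Q − P = (0, 2)
PR = R − P = (-8, 18)
PQ · PR = 0·(-8) + 2·18 = 0 + 36 = 36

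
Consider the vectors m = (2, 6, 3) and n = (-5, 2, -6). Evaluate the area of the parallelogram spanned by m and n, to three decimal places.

54.120

i: 6·(-6) - 3·2 = -36 - 6 = -42
j: 3·(-5) - 2·(-6) = -15 - (-12) = -3
k: 2·2 - 6·(-5) = 4 - (-30) = 34
m × n = (-42, -3, 34)
|m × n| = √((-42)² + (-3)² + 34²) = √2929 ≈ 54.1202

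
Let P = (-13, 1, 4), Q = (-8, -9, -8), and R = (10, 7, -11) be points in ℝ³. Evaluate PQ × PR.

PQ = (5, -10, -12)
PR = (23, 6, -15)
i: (-10)·(-15) - (-12)·6 = 150 - (-72) = 222
j: (-12)·23 - 5·(-15) = -276 - (-75) = -201
k: 5·6 - (-10)·23 = 30 - (-230) = 260
PQ × PR = (222, -201, 260)

(222, -201, 260)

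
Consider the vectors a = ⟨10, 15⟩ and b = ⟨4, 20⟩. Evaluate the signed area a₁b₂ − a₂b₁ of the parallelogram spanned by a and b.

10·20 - 15·4 = 200 - 60 = 140

140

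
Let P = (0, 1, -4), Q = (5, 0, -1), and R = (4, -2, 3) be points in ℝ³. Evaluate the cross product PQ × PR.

(2, -23, -11)

PQ = (5, -1, 3)
PR = (4, -3, 7)
i: (-1)·7 - 3·(-3) = -7 - (-9) = 2
j: 3·4 - 5·7 = 12 - 35 = -23
k: 5·(-3) - (-1)·4 = -15 - (-4) = -11
PQ × PR = (2, -23, -11)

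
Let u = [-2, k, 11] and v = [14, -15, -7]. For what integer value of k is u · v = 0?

-7

u · v = (-2)·14 + k·(-15) + 11·(-7) = -105 - 15k
Set equal to 0: -15k = 105, so k = -7.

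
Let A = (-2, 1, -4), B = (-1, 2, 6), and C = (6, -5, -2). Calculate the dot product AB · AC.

AB = B − A = (1, 1, 10)
AC = C − A = (8, -6, 2)
AB · AC = 1·8 + 1·(-6) + 10·2 = 8 - 6 + 20 = 22

22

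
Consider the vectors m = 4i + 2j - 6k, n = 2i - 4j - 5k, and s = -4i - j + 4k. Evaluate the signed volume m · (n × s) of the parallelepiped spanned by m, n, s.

n × s:
i: (-4)·4 - (-5)·(-1) = -16 - 5 = -21
j: (-5)·(-4) - 2·4 = 20 - 8 = 12
k: 2·(-1) - (-4)·(-4) = -2 - 16 = -18
n × s = (-21, 12, -18)
m · (n × s) = 4·(-21) + 2·12 + (-6)·(-18) = -84 + 24 + 108 = 48

48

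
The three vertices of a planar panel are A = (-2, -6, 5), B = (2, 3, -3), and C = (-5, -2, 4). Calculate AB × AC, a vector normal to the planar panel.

(23, 28, 43)

AB = (4, 9, -8)
AC = (-3, 4, -1)
i: 9·(-1) - (-8)·4 = -9 - (-32) = 23
j: (-8)·(-3) - 4·(-1) = 24 - (-4) = 28
k: 4·4 - 9·(-3) = 16 - (-27) = 43
AB × AC = (23, 28, 43)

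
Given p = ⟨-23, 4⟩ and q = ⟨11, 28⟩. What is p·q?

p · q = (-23)·11 + 4·28 = -253 + 112 = -141

-141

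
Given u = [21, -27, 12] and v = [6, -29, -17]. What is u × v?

i: (-27)·(-17) - 12·(-29) = 459 - (-348) = 807
j: 12·6 - 21·(-17) = 72 - (-357) = 429
k: 21·(-29) - (-27)·6 = -609 - (-162) = -447
u × v = (807, 429, -447)

(807, 429, -447)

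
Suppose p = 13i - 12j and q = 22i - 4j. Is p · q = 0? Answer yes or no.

p · q = 13·22 + (-12)·(-4) = 286 + 48 = 334
Nonzero, so the vectors are not orthogonal.

no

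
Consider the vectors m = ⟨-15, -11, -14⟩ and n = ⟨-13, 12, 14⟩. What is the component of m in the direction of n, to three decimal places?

-5.895

m · n = (-15)·(-13) + (-11)·12 + (-14)·14 = 195 - 132 - 196 = -133
|n| = √(169 + 144 + 196) = √509 ≈ 22.5610
comp_n m = -133 / √509 ≈ -5.895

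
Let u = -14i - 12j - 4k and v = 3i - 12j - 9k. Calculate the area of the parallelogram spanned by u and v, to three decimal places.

i: (-12)·(-9) - (-4)·(-12) = 108 - 48 = 60
j: (-4)·3 - (-14)·(-9) = -12 - 126 = -138
k: (-14)·(-12) - (-12)·3 = 168 - (-36) = 204
u × v = (60, -138, 204)
|u × v| = √(60² + (-138)² + 204²) = √64260 ≈ 253.4956

253.496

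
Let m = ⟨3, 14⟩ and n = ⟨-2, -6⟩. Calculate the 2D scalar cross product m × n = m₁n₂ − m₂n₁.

10

3·(-6) - 14·(-2) = -18 - (-28) = 10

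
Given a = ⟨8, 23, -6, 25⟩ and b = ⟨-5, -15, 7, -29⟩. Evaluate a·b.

-1152

a · b = 8·(-5) + 23·(-15) + (-6)·7 + 25·(-29) = -40 - 345 - 42 - 725 = -1152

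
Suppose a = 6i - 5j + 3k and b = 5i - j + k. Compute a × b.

(-2, 9, 19)

i: (-5)·1 - 3·(-1) = -5 - (-3) = -2
j: 3·5 - 6·1 = 15 - 6 = 9
k: 6·(-1) - (-5)·5 = -6 - (-25) = 19
a × b = (-2, 9, 19)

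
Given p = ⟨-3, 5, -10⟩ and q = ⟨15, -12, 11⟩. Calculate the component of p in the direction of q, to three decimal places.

-9.713

p · q = (-3)·15 + 5·(-12) + (-10)·11 = -45 - 60 - 110 = -215
|q| = √(225 + 144 + 121) = √490 ≈ 22.1359
comp_q p = -215 / √490 ≈ -9.713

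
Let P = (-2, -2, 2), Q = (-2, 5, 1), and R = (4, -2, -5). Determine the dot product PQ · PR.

7

PQ = Q − P = (0, 7, -1)
PR = R − P = (6, 0, -7)
PQ · PR = 0·6 + 7·0 + (-1)·(-7) = 0 + 0 + 7 = 7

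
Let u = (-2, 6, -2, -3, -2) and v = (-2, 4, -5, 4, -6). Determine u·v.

u · v = (-2)·(-2) + 6·4 + (-2)·(-5) + (-3)·4 + (-2)·(-6) = 4 + 24 + 10 - 12 + 12 = 38

38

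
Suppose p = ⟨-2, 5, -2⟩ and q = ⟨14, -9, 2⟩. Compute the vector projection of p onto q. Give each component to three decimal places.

(-3.836, 2.466, -0.548)

p · q = (-2)·14 + 5·(-9) + (-2)·2 = -28 - 45 - 4 = -77
|q|² = 196 + 81 + 4 = 281
proj_q p = (-77/281) · (14, -9, 2) ≈ (-3.836, 2.466, -0.548)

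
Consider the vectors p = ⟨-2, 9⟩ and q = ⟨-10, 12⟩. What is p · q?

p · q = (-2)·(-10) + 9·12 = 20 + 108 = 128

128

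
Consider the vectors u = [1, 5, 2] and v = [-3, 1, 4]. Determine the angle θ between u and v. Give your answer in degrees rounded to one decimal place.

69.0

u · v = 1·(-3) + 5·1 + 2·4 = -3 + 5 + 8 = 10
|u|² = 1 + 25 + 4 = 30,  |u| = √30 ≈ 5.477226
|v|² = 9 + 1 + 16 = 26,  |v| = √26 ≈ 5.099020
cos θ = 10 / (5.477226 · 5.099020) ≈ 0.35806
θ = arccos(0.35806) ≈ 69.0°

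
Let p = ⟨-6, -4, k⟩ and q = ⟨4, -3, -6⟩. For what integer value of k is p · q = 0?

-2

p · q = (-6)·4 + (-4)·(-3) + k·(-6) = -12 - 6k
Set equal to 0: -6k = 12, so k = -2.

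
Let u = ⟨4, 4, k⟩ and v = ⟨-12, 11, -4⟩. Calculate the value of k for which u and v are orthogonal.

-1

u · v = 4·(-12) + 4·11 + k·(-4) = -4 - 4k
Set equal to 0: -4k = 4, so k = -1.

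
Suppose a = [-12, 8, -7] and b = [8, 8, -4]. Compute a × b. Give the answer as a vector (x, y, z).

(24, -104, -160)

i: 8·(-4) - (-7)·8 = -32 - (-56) = 24
j: (-7)·8 - (-12)·(-4) = -56 - 48 = -104
k: (-12)·8 - 8·8 = -96 - 64 = -160
a × b = (24, -104, -160)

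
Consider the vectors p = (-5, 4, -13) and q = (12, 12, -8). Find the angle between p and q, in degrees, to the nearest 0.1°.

p · q = (-5)·12 + 4·12 + (-13)·(-8) = -60 + 48 + 104 = 92
|p|² = 25 + 16 + 169 = 210,  |p| = √210 ≈ 14.491377
|q|² = 144 + 144 + 64 = 352,  |q| = √352 ≈ 18.761663
cos θ = 92 / (14.491377 · 18.761663) ≈ 0.33838
θ = arccos(0.33838) ≈ 70.2°

70.2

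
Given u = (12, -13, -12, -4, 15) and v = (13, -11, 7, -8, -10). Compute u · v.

97

u · v = 12·13 + (-13)·(-11) + (-12)·7 + (-4)·(-8) + 15·(-10) = 156 + 143 - 84 + 32 - 150 = 97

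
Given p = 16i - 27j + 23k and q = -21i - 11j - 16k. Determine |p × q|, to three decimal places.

1035.762

i: (-27)·(-16) - 23·(-11) = 432 - (-253) = 685
j: 23·(-21) - 16·(-16) = -483 - (-256) = -227
k: 16·(-11) - (-27)·(-21) = -176 - 567 = -743
p × q = (685, -227, -743)
|p × q| = √(685² + (-227)² + (-743)²) = √1072803 ≈ 1035.7620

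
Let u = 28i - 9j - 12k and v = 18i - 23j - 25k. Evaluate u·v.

u · v = 28·18 + (-9)·(-23) + (-12)·(-25) = 504 + 207 + 300 = 1011

1011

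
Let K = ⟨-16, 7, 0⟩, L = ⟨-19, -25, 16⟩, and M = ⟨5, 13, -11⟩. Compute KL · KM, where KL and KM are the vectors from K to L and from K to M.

-431

KL = L − K = (-3, -32, 16)
KM = M − K = (21, 6, -11)
KL · KM = (-3)·21 + (-32)·6 + 16·(-11) = -63 - 192 - 176 = -431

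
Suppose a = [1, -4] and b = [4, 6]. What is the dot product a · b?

-20

a · b = 1·4 + (-4)·6 = 4 - 24 = -20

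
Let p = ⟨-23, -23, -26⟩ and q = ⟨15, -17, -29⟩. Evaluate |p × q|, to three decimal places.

1307.505

i: (-23)·(-29) - (-26)·(-17) = 667 - 442 = 225
j: (-26)·15 - (-23)·(-29) = -390 - 667 = -1057
k: (-23)·(-17) - (-23)·15 = 391 - (-345) = 736
p × q = (225, -1057, 736)
|p × q| = √(225² + (-1057)² + 736²) = √1709570 ≈ 1307.5053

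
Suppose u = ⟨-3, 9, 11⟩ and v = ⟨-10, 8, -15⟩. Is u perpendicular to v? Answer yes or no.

no

u · v = (-3)·(-10) + 9·8 + 11·(-15) = 30 + 72 - 165 = -63
Nonzero, so the vectors are not orthogonal.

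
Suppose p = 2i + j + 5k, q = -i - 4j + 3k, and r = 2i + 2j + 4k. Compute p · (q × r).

-4

q × r:
i: (-4)·4 - 3·2 = -16 - 6 = -22
j: 3·2 - (-1)·4 = 6 - (-4) = 10
k: (-1)·2 - (-4)·2 = -2 - (-8) = 6
q × r = (-22, 10, 6)
p · (q × r) = 2·(-22) + 1·10 + 5·6 = -44 + 10 + 30 = -4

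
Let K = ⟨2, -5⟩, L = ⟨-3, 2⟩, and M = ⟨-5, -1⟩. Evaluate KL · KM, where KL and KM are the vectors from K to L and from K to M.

63

KL = L − K = (-5, 7)
KM = M − K = (-7, 4)
KL · KM = (-5)·(-7) + 7·4 = 35 + 28 = 63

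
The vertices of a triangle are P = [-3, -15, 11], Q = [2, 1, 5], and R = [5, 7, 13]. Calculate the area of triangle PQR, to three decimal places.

PQ = (5, 16, -6),  PR = (8, 22, 2)
i: 16·2 - (-6)·22 = 32 - (-132) = 164
j: (-6)·8 - 5·2 = -48 - 10 = -58
k: 5·22 - 16·8 = 110 - 128 = -18
PQ × PR = (164, -58, -18)
|PQ × PR| = √30584 ≈ 174.8828
area = ½ · 174.8828 ≈ 87.441

87.441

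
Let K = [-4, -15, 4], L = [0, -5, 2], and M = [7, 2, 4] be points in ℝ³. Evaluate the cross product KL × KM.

(34, -22, -42)

KL = (4, 10, -2)
KM = (11, 17, 0)
i: 10·0 - (-2)·17 = 0 - (-34) = 34
j: (-2)·11 - 4·0 = -22 - 0 = -22
k: 4·17 - 10·11 = 68 - 110 = -42
KL × KM = (34, -22, -42)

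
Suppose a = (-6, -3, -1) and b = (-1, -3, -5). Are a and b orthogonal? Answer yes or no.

a · b = (-6)·(-1) + (-3)·(-3) + (-1)·(-5) = 6 + 9 + 5 = 20
Nonzero, so the vectors are not orthogonal.

no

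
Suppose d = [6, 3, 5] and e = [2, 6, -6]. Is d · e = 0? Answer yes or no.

yes

d · e = 6·2 + 3·6 + 5·(-6) = 12 + 18 - 30 = 0
Zero, so the vectors are orthogonal.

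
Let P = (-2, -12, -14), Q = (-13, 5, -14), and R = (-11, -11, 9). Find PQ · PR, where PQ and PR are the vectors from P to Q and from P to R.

PQ = Q − P = (-11, 17, 0)
PR = R − P = (-9, 1, 23)
PQ · PR = (-11)·(-9) + 17·1 + 0·23 = 99 + 17 + 0 = 116

116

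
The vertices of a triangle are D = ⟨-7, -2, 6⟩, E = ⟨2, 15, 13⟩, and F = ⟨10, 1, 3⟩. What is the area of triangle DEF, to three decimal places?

DE = (9, 17, 7),  DF = (17, 3, -3)
i: 17·(-3) - 7·3 = -51 - 21 = -72
j: 7·17 - 9·(-3) = 119 - (-27) = 146
k: 9·3 - 17·17 = 27 - 289 = -262
DE × DF = (-72, 146, -262)
|DE × DF| = √95144 ≈ 308.4542
area = ½ · 308.4542 ≈ 154.227

154.227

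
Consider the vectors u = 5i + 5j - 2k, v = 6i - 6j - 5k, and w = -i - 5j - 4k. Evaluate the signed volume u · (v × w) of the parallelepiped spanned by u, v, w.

v × w:
i: (-6)·(-4) - (-5)·(-5) = 24 - 25 = -1
j: (-5)·(-1) - 6·(-4) = 5 - (-24) = 29
k: 6·(-5) - (-6)·(-1) = -30 - 6 = -36
v × w = (-1, 29, -36)
u · (v × w) = 5·(-1) + 5·29 + (-2)·(-36) = -5 + 145 + 72 = 212

212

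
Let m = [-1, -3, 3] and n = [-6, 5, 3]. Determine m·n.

0

m · n = (-1)·(-6) + (-3)·5 + 3·3 = 6 - 15 + 9 = 0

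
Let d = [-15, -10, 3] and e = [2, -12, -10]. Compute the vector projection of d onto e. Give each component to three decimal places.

(0.484, -2.903, -2.419)

d · e = (-15)·2 + (-10)·(-12) + 3·(-10) = -30 + 120 - 30 = 60
|e|² = 4 + 144 + 100 = 248
proj_e d = (60/248) · (2, -12, -10) ≈ (0.484, -2.903, -2.419)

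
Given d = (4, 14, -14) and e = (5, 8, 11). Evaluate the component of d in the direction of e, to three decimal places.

d · e = 4·5 + 14·8 + (-14)·11 = 20 + 112 - 154 = -22
|e| = √(25 + 64 + 121) = √210 ≈ 14.4914
comp_e d = -22 / √210 ≈ -1.518

-1.518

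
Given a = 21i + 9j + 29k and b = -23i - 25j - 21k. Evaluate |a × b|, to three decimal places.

662.945

i: 9·(-21) - 29·(-25) = -189 - (-725) = 536
j: 29·(-23) - 21·(-21) = -667 - (-441) = -226
k: 21·(-25) - 9·(-23) = -525 - (-207) = -318
a × b = (536, -226, -318)
|a × b| = √(536² + (-226)² + (-318)²) = √439496 ≈ 662.9449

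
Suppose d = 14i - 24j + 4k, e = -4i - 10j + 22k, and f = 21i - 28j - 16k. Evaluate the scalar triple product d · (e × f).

2600

e × f:
i: (-10)·(-16) - 22·(-28) = 160 - (-616) = 776
j: 22·21 - (-4)·(-16) = 462 - 64 = 398
k: (-4)·(-28) - (-10)·21 = 112 - (-210) = 322
e × f = (776, 398, 322)
d · (e × f) = 14·776 + (-24)·398 + 4·322 = 10864 - 9552 + 1288 = 2600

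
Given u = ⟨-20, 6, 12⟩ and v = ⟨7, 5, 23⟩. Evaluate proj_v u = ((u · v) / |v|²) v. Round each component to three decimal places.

u · v = (-20)·7 + 6·5 + 12·23 = -140 + 30 + 276 = 166
|v|² = 49 + 25 + 529 = 603
proj_v u = (166/603) · (7, 5, 23) ≈ (1.927, 1.376, 6.332)

(1.927, 1.376, 6.332)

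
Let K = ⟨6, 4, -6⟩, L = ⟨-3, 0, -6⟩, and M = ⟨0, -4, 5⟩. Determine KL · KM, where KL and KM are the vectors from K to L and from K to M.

KL = L − K = (-9, -4, 0)
KM = M − K = (-6, -8, 11)
KL · KM = (-9)·(-6) + (-4)·(-8) + 0·11 = 54 + 32 + 0 = 86

86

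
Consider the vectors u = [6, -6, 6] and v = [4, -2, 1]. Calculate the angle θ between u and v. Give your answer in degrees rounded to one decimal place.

u · v = 6·4 + (-6)·(-2) + 6·1 = 24 + 12 + 6 = 42
|u|² = 36 + 36 + 36 = 108,  |u| = √108 ≈ 10.392305
|v|² = 16 + 4 + 1 = 21,  |v| = √21 ≈ 4.582576
cos θ = 42 / (10.392305 · 4.582576) ≈ 0.88192
θ = arccos(0.88192) ≈ 28.1°

28.1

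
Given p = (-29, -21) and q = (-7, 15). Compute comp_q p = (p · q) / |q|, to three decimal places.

-6.766

p · q = (-29)·(-7) + (-21)·15 = 203 - 315 = -112
|q| = √(49 + 225) = √274 ≈ 16.5529
comp_q p = -112 / √274 ≈ -6.766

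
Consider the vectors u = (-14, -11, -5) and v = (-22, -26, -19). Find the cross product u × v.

(79, -156, 122)

i: (-11)·(-19) - (-5)·(-26) = 209 - 130 = 79
j: (-5)·(-22) - (-14)·(-19) = 110 - 266 = -156
k: (-14)·(-26) - (-11)·(-22) = 364 - 242 = 122
u × v = (79, -156, 122)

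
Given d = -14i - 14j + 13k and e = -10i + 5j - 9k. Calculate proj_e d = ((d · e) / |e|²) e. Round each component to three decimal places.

d · e = (-14)·(-10) + (-14)·5 + 13·(-9) = 140 - 70 - 117 = -47
|e|² = 100 + 25 + 81 = 206
proj_e d = (-47/206) · (-10, 5, -9) ≈ (2.282, -1.141, 2.053)

(2.282, -1.141, 2.053)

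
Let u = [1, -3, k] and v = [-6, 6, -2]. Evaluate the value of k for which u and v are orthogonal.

u · v = 1·(-6) + (-3)·6 + k·(-2) = -24 - 2k
Set equal to 0: -2k = 24, so k = -12.

-12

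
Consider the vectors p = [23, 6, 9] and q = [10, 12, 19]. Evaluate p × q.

i: 6·19 - 9·12 = 114 - 108 = 6
j: 9·10 - 23·19 = 90 - 437 = -347
k: 23·12 - 6·10 = 276 - 60 = 216
p × q = (6, -347, 216)

(6, -347, 216)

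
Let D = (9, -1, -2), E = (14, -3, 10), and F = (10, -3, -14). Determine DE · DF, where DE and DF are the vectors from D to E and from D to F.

-135

DE = E − D = (5, -2, 12)
DF = F − D = (1, -2, -12)
DE · DF = 5·1 + (-2)·(-2) + 12·(-12) = 5 + 4 - 144 = -135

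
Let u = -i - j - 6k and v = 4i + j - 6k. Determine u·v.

31

u · v = (-1)·4 + (-1)·1 + (-6)·(-6) = -4 - 1 + 36 = 31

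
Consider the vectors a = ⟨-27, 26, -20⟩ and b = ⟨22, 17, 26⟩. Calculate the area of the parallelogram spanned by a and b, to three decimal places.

1471.007

i: 26·26 - (-20)·17 = 676 - (-340) = 1016
j: (-20)·22 - (-27)·26 = -440 - (-702) = 262
k: (-27)·17 - 26·22 = -459 - 572 = -1031
a × b = (1016, 262, -1031)
|a × b| = √(1016² + 262² + (-1031)²) = √2163861 ≈ 1471.0068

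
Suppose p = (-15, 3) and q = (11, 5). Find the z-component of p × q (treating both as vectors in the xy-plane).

(-15)·5 - 3·11 = -75 - 33 = -108

-108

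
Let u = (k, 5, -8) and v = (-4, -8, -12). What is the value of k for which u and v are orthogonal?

14

u · v = k·(-4) + 5·(-8) + (-8)·(-12) = 56 - 4k
Set equal to 0: -4k = -56, so k = 14.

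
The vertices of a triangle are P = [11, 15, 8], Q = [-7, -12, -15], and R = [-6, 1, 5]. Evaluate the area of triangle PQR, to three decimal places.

PQ = (-18, -27, -23),  PR = (-17, -14, -3)
i: (-27)·(-3) - (-23)·(-14) = 81 - 322 = -241
j: (-23)·(-17) - (-18)·(-3) = 391 - 54 = 337
k: (-18)·(-14) - (-27)·(-17) = 252 - 459 = -207
PQ × PR = (-241, 337, -207)
|PQ × PR| = √214499 ≈ 463.1404
area = ½ · 463.1404 ≈ 231.570

231.570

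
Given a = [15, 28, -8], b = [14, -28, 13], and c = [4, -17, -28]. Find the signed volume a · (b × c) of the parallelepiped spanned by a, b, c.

b × c:
i: (-28)·(-28) - 13·(-17) = 784 - (-221) = 1005
j: 13·4 - 14·(-28) = 52 - (-392) = 444
k: 14·(-17) - (-28)·4 = -238 - (-112) = -126
b × c = (1005, 444, -126)
a · (b × c) = 15·1005 + 28·444 + (-8)·(-126) = 15075 + 12432 + 1008 = 28515

28515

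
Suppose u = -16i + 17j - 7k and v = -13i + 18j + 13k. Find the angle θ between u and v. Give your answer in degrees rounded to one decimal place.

47.6

u · v = (-16)·(-13) + 17·18 + (-7)·13 = 208 + 306 - 91 = 423
|u|² = 256 + 289 + 49 = 594,  |u| = √594 ≈ 24.372115
|v|² = 169 + 324 + 169 = 662,  |v| = √662 ≈ 25.729361
cos θ = 423 / (24.372115 · 25.729361) ≈ 0.67456
θ = arccos(0.67456) ≈ 47.6°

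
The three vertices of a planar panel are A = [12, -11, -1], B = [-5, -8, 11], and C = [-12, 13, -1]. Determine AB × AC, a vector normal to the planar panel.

AB = (-17, 3, 12)
AC = (-24, 24, 0)
i: 3·0 - 12·24 = 0 - 288 = -288
j: 12·(-24) - (-17)·0 = -288 - 0 = -288
k: (-17)·24 - 3·(-24) = -408 - (-72) = -336
AB × AC = (-288, -288, -336)

(-288, -288, -336)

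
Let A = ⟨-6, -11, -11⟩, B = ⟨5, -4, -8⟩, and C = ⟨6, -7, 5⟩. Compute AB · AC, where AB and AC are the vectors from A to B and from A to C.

AB = B − A = (11, 7, 3)
AC = C − A = (12, 4, 16)
AB · AC = 11·12 + 7·4 + 3·16 = 132 + 28 + 48 = 208

208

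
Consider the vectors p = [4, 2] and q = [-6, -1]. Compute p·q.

p · q = 4·(-6) + 2·(-1) = -24 - 2 = -26

-26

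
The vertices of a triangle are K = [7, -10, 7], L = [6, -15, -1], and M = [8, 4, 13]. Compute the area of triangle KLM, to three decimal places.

41.258

KL = (-1, -5, -8),  KM = (1, 14, 6)
i: (-5)·6 - (-8)·14 = -30 - (-112) = 82
j: (-8)·1 - (-1)·6 = -8 - (-6) = -2
k: (-1)·14 - (-5)·1 = -14 - (-5) = -9
KL × KM = (82, -2, -9)
|KL × KM| = √6809 ≈ 82.5167
area = ½ · 82.5167 ≈ 41.258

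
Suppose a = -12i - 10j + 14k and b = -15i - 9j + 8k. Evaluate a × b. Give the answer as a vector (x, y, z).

i: (-10)·8 - 14·(-9) = -80 - (-126) = 46
j: 14·(-15) - (-12)·8 = -210 - (-96) = -114
k: (-12)·(-9) - (-10)·(-15) = 108 - 150 = -42
a × b = (46, -114, -42)

(46, -114, -42)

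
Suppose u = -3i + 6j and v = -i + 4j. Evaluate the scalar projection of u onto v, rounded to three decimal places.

6.548

u · v = (-3)·(-1) + 6·4 = 3 + 24 = 27
|v| = √(1 + 16) = √17 ≈ 4.1231
comp_v u = 27 / √17 ≈ 6.548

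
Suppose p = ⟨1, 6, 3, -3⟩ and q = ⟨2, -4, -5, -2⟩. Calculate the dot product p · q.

-31

p · q = 1·2 + 6·(-4) + 3·(-5) + (-3)·(-2) = 2 - 24 - 15 + 6 = -31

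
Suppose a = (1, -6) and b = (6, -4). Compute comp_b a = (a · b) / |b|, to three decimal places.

4.160

a · b = 1·6 + (-6)·(-4) = 6 + 24 = 30
|b| = √(36 + 16) = √52 ≈ 7.2111
comp_b a = 30 / √52 ≈ 4.160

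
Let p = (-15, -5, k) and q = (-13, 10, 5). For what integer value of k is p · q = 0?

-29

p · q = (-15)·(-13) + (-5)·10 + k·5 = 145 + 5k
Set equal to 0: 5k = -145, so k = -29.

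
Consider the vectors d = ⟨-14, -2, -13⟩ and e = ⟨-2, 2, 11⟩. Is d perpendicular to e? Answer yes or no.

no

d · e = (-14)·(-2) + (-2)·2 + (-13)·11 = 28 - 4 - 143 = -119
Nonzero, so the vectors are not orthogonal.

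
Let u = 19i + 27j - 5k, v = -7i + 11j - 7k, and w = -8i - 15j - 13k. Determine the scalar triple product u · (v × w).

-6622

v × w:
i: 11·(-13) - (-7)·(-15) = -143 - 105 = -248
j: (-7)·(-8) - (-7)·(-13) = 56 - 91 = -35
k: (-7)·(-15) - 11·(-8) = 105 - (-88) = 193
v × w = (-248, -35, 193)
u · (v × w) = 19·(-248) + 27·(-35) + (-5)·193 = -4712 - 945 - 965 = -6622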